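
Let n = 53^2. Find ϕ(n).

2756

φ(2809) = 2809 · (1 − 1/53)
       = 2809 · 52/53 = 2756.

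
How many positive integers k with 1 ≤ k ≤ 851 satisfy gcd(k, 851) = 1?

792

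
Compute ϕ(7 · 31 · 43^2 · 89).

28607040

φ(35709737) = 35709737 · (1 − 1/7) · (1 − 1/31) · (1 − 1/43) · (1 − 1/89)
       = 35709737 · 665280/830459 = 28607040.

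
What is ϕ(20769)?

20769 = 3 · 7 · 23 · 43.
φ(3) = 3 − 1 = 2.
φ(7) = 7 − 1 = 6.
φ(23) = 23 − 1 = 22.
φ(43) = 43 − 1 = 42.
φ(20769) = 2 × 6 × 22 × 42 = 11088.

11088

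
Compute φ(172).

172 = 2^2 · 43.
φ(172) = 172 · (1 − 1/2) · (1 − 1/43)
       = 172 · 42/86 = 84.

84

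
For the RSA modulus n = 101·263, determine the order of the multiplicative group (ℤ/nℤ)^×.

φ(26563) = 26563 · (1 − 1/101) · (1 − 1/263)
       = 26563 · 26200/26563 = 26200.

26200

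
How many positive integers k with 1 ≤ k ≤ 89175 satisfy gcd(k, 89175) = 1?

Factor 89175: 89175 = 3 × 5**2 × 29 × 41.
φ(89175) = 89175 · (1 − 1/3) · (1 − 1/5) · (1 − 1/29) · (1 − 1/41)
       = 89175 · 8960/17835 = 44800.

44800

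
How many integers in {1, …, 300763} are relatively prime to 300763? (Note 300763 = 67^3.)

296274

φ(67^3) = 67^3 − 67^2 = 300763 − 4489 = 296274.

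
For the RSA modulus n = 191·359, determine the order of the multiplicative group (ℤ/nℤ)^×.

φ(68569) = 68569 · (1 − 1/191) · (1 − 1/359)
       = 68569 · 68020/68569 = 68020.

68020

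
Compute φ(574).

574 = 2 * 7 * 41.
φ(2) = 2 − 1 = 1.
φ(7) = 7 − 1 = 6.
φ(41) = 41 − 1 = 40.
φ(574) = 1 × 6 × 40 = 240.

240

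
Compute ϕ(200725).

129600

Prime factorization: 200725 = 5^2 · 7 · 31 · 37.
φ(5^2) = 5^2 − 5^1 = 25 − 5 = 20.
φ(7) = 7 − 1 = 6.
φ(31) = 31 − 1 = 30.
φ(37) = 37 − 1 = 36.
φ(200725) = 20 × 6 × 30 × 36 = 129600.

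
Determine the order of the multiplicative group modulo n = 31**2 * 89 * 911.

φ(77916919) = 77916919 · (1 − 1/31) · (1 − 1/89) · (1 − 1/911)
       = 77916919 · 2402400/2513449 = 74474400.

74474400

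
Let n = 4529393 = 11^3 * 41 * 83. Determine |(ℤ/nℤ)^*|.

φ(4529393) = 4529393 · (1 − 1/11) · (1 − 1/41) · (1 − 1/83)
       = 4529393 · 32800/37433 = 3968800.

3968800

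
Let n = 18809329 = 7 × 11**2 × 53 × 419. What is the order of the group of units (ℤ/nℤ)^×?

φ(18809329) = 18809329 · (1 − 1/7) · (1 − 1/11) · (1 − 1/53) · (1 − 1/419)
       = 18809329 · 1304160/1709939 = 14345760.

14345760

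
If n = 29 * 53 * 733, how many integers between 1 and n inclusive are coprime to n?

1065792

φ(1126621) = 1126621 · (1 − 1/29) · (1 − 1/53) · (1 − 1/733)
       = 1126621 · 1065792/1126621 = 1065792.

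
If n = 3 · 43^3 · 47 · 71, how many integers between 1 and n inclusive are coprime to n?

φ(3) = 3 − 1 = 2.
φ(43^3) = 43^2·(43−1) = 1849·42 = 77658.
φ(47) = 47 − 1 = 46.
φ(71) = 71 − 1 = 70.
φ(795944577) = 2 × 77658 × 46 × 70 = 500117520.

500117520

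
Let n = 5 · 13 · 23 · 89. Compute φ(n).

φ(5) = 5 − 1 = 4.
φ(13) = 13 − 1 = 12.
φ(23) = 23 − 1 = 22.
φ(89) = 89 − 1 = 88.
Multiply: 4 · 12 · 22 · 88 = 92928.

92928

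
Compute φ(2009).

First factor: 2009 = 7^2 × 41.
φ(2009) = 2009 · (1 − 1/7) · (1 − 1/41)
       = 2009 · 240/287 = 1680.

1680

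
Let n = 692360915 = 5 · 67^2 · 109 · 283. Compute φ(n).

φ(5) = 5 − 1 = 4.
φ(67^2) = 67^2 − 67^1 = 4489 − 67 = 4422.
φ(109) = 109 − 1 = 108.
φ(283) = 283 − 1 = 282.
Multiply: 4 · 4422 · 108 · 282 = 538705728.

538705728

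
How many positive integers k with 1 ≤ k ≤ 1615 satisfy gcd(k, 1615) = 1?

Factor 1615: 1615 = 5 * 17 * 19.
φ(5) = 5 − 1 = 4.
φ(17) = 17 − 1 = 16.
φ(19) = 19 − 1 = 18.
Multiply: 4 · 16 · 18 = 1152.

1152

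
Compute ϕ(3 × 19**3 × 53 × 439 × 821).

φ(3) = 3 − 1 = 2.
φ(19^3) = 19^2·(19−1) = 361·18 = 6498.
φ(53) = 53 − 1 = 52.
φ(439) = 439 − 1 = 438.
φ(821) = 821 − 1 = 820.
Since φ is multiplicative, φ(393066113439) = 2 · 6498 · 52 · 438 · 820 = 242717454720.

242717454720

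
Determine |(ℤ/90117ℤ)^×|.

51840

Prime factorization: 90117 = 3**2 · 17 · 19 · 31.
φ(90117) = 90117 · (1 − 1/3) · (1 − 1/17) · (1 − 1/19) · (1 − 1/31)
       = 90117 · 17280/30039 = 51840.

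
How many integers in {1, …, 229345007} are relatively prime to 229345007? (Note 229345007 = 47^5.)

224465326

φ(229345007) = 229345007 · (1 − 1/47)
       = 229345007 · 46/47 = 224465326.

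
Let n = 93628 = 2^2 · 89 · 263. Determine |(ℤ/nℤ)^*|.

46112

φ(2^2) = 2^1·(2−1) = 2·1 = 2.
φ(89) = 89 − 1 = 88.
φ(263) = 263 − 1 = 262.
φ(93628) = 2 × 88 × 262 = 46112.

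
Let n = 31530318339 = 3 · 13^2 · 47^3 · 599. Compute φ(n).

φ(3) = 3 − 1 = 2.
φ(13^2) = 13^2 − 13^1 = 169 − 13 = 156.
φ(47^3) = 47^2·(47−1) = 2209·46 = 101614.
φ(599) = 599 − 1 = 598.
φ(31530318339) = 2 × 156 × 101614 × 598 = 18958733664.

18958733664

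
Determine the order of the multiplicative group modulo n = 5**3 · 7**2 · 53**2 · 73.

833414400

φ(1255974125) = 1255974125 · (1 − 1/5) · (1 − 1/7) · (1 − 1/53) · (1 − 1/73)
       = 1255974125 · 89856/135415 = 833414400.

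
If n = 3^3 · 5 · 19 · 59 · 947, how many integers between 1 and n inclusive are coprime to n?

φ(3^3) = 3^3 − 3^2 = 27 − 9 = 18.
φ(5) = 5 − 1 = 4.
φ(19) = 19 − 1 = 18.
φ(59) = 59 − 1 = 58.
φ(947) = 947 − 1 = 946.
Multiply: 18 · 4 · 18 · 58 · 946 = 71108928.

71108928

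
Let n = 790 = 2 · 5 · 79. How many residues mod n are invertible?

312

φ(790) = 790 · (1 − 1/2) · (1 − 1/5) · (1 − 1/79)
       = 790 · 312/790 = 312.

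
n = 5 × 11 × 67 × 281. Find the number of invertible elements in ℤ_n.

φ(1035485) = 1035485 · (1 − 1/5) · (1 − 1/11) · (1 − 1/67) · (1 − 1/281)
       = 1035485 · 739200/1035485 = 739200.

739200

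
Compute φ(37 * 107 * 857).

3266496

φ(3392863) = 3392863 · (1 − 1/37) · (1 − 1/107) · (1 − 1/857)
       = 3392863 · 3266496/3392863 = 3266496.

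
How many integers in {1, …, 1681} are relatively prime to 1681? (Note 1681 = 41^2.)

φ(1681) = 1681 · (1 − 1/41)
       = 1681 · 40/41 = 1640.

1640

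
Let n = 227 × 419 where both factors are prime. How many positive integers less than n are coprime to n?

94468

φ(95113) = 95113 · (1 − 1/227) · (1 − 1/419)
       = 95113 · 94468/95113 = 94468.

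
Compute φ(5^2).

φ(25) = 25 · (1 − 1/5)
       = 25 · 4/5 = 20.

20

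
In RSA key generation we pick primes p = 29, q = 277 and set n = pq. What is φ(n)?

For distinct primes, φ(pq) = (p−1)(q−1) = 28 × 276 = 7728.

7728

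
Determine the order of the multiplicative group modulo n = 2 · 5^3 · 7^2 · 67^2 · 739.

φ(40637794750) = 40637794750 · (1 − 1/2) · (1 − 1/5) · (1 − 1/7) · (1 − 1/67) · (1 − 1/739)
       = 40637794750 · 1168992/3465910 = 13706431200.

13706431200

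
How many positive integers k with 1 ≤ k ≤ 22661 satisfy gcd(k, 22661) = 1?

20160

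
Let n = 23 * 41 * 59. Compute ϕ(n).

51040

φ(55637) = 55637 · (1 − 1/23) · (1 − 1/41) · (1 − 1/59)
       = 55637 · 51040/55637 = 51040.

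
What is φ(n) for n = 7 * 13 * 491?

35280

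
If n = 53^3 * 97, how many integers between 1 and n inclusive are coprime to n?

14022528

φ(53^3) = 53^2·(53−1) = 2809·52 = 146068.
φ(97) = 97 − 1 = 96.
φ(14441069) = 146068 × 96 = 14022528.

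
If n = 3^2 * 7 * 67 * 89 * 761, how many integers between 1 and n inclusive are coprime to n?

φ(285884109) = 285884109 · (1 − 1/3) · (1 − 1/7) · (1 − 1/67) · (1 − 1/89) · (1 − 1/761)
       = 285884109 · 52968960/95294703 = 158906880.

158906880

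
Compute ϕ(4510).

1600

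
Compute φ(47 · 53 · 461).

1100320

φ(47) = 47 − 1 = 46.
φ(53) = 53 − 1 = 52.
φ(461) = 461 − 1 = 460.
Multiply: 46 · 52 · 460 = 1100320.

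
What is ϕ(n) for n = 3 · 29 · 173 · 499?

4796736

φ(3) = 3 − 1 = 2.
φ(29) = 29 − 1 = 28.
φ(173) = 173 − 1 = 172.
φ(499) = 499 − 1 = 498.
φ(7510449) = 2 × 28 × 172 × 498 = 4796736.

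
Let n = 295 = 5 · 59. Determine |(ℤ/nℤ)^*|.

φ(295) = 295 · (1 − 1/5) · (1 − 1/59)
       = 295 · 232/295 = 232.

232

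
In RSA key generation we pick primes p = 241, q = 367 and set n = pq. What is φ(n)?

φ(n) = (p − 1)(q − 1) = (241−1)(367−1) = 240·366 = 87840.

87840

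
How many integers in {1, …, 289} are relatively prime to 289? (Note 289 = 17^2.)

φ(17^2) = 17^1·(17−1) = 17·16 = 272.

272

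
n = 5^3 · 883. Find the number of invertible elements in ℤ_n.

88200

φ(110375) = 110375 · (1 − 1/5) · (1 − 1/883)
       = 110375 · 3528/4415 = 88200.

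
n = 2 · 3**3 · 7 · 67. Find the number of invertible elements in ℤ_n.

φ(2) = 2 − 1 = 1.
φ(3^3) = 3^2·(3−1) = 9·2 = 18.
φ(7) = 7 − 1 = 6.
φ(67) = 67 − 1 = 66.
Multiply: 1 · 18 · 6 · 66 = 7128.

7128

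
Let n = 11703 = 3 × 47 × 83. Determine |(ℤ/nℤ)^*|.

7544

φ(3) = 3 − 1 = 2.
φ(47) = 47 − 1 = 46.
φ(83) = 83 − 1 = 82.
Multiply: 2 · 46 · 82 = 7544.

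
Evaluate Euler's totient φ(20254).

8640

Factor 20254: 20254 = 2 * 13 * 19 * 41.
φ(20254) = 20254 · (1 − 1/2) · (1 − 1/13) · (1 − 1/19) · (1 − 1/41)
       = 20254 · 8640/20254 = 8640.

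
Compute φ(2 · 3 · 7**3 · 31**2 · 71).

38278800

φ(2) = 2 − 1 = 1.
φ(3) = 3 − 1 = 2.
φ(7^3) = 7^3 − 7^2 = 343 − 49 = 294.
φ(31^2) = 31^1·(31−1) = 31·30 = 930.
φ(71) = 71 − 1 = 70.
φ(140419398) = 1 × 2 × 294 × 930 × 70 = 38278800.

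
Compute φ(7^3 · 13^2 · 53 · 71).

φ(7^3) = 7^3 − 7^2 = 343 − 49 = 294.
φ(13^2) = 13^2 − 13^1 = 169 − 13 = 156.
φ(53) = 53 − 1 = 52.
φ(71) = 71 − 1 = 70.
φ(218129821) = 294 × 156 × 52 × 70 = 166944960.

166944960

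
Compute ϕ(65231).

65231 = 37 · 41 · 43.
φ(37) = 37 − 1 = 36.
φ(41) = 41 − 1 = 40.
φ(43) = 43 − 1 = 42.
φ(65231) = 36 × 40 × 42 = 60480.

60480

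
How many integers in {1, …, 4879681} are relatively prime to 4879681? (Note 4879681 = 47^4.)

4775858

φ(4879681) = 4879681 · (1 − 1/47)
       = 4879681 · 46/47 = 4775858.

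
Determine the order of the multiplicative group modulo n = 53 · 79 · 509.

2060448

φ(2131183) = 2131183 · (1 − 1/53) · (1 − 1/79) · (1 − 1/509)
       = 2131183 · 2060448/2131183 = 2060448.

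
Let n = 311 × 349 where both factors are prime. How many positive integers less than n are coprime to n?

107880

For distinct primes, φ(pq) = (p−1)(q−1) = 310 × 348 = 107880.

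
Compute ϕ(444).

Prime factorization: 444 = 2^2 · 3 · 37.
φ(444) = 444 · (1 − 1/2) · (1 − 1/3) · (1 − 1/37)
       = 444 · 72/222 = 144.

144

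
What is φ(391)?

391 = 17 · 23.
φ(391) = 391 · (1 − 1/17) · (1 − 1/23)
       = 391 · 352/391 = 352.

352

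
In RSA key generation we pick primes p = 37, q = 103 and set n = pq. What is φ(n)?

3672

φ(37) = 37 − 1 = 36.
φ(103) = 103 − 1 = 102.
φ(3811) = 36 × 102 = 3672.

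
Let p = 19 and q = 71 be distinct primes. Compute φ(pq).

φ(pq) = (p−1)(q−1) = 18 · 70 = 1260.

1260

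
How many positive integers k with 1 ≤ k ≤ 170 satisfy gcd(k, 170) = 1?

Prime factorization: 170 = 2 · 5 · 17.
φ(2) = 2 − 1 = 1.
φ(5) = 5 − 1 = 4.
φ(17) = 17 − 1 = 16.
Multiply: 1 · 4 · 16 = 64.

64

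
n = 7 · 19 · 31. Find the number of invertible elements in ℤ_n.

3240

φ(4123) = 4123 · (1 − 1/7) · (1 − 1/19) · (1 − 1/31)
       = 4123 · 3240/4123 = 3240.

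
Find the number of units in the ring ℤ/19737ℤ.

12096

19737 = 3^3 × 17 × 43.
φ(3^3) = 3^2·(3−1) = 9·2 = 18.
φ(17) = 17 − 1 = 16.
φ(43) = 43 − 1 = 42.
Multiply: 18 · 16 · 42 = 12096.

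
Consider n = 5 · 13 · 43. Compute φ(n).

2016

φ(2795) = 2795 · (1 − 1/5) · (1 − 1/13) · (1 − 1/43)
       = 2795 · 2016/2795 = 2016.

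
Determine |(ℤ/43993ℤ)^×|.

43993 = 29 · 37 · 41.
φ(29) = 29 − 1 = 28.
φ(37) = 37 − 1 = 36.
φ(41) = 41 − 1 = 40.
Multiply: 28 · 36 · 40 = 40320.

40320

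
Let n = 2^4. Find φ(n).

8

φ(2^4) = 2^3·(2−1) = 8·1 = 8.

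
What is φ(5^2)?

φ(25) = 25 · (1 − 1/5)
       = 25 · 4/5 = 20.

20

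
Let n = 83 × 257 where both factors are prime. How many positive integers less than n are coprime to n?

20992

For distinct primes, φ(pq) = (p−1)(q−1) = 82 × 256 = 20992.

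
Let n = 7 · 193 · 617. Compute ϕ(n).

709632

φ(7) = 7 − 1 = 6.
φ(193) = 193 − 1 = 192.
φ(617) = 617 − 1 = 616.
φ(833567) = 6 × 192 × 616 = 709632.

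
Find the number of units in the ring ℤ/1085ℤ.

Factor 1085: 1085 = 5 * 7 * 31.
φ(5) = 5 − 1 = 4.
φ(7) = 7 − 1 = 6.
φ(31) = 31 − 1 = 30.
Multiply: 4 · 6 · 30 = 720.

720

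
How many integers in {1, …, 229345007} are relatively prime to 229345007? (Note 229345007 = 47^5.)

224465326

φ(47^5) = 47^5 − 47^4 = 229345007 − 4879681 = 224465326.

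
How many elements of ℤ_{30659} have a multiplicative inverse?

27720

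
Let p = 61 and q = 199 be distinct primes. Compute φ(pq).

11880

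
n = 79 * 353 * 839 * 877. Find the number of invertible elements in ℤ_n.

φ(79) = 79 − 1 = 78.
φ(353) = 353 − 1 = 352.
φ(839) = 839 − 1 = 838.
φ(877) = 877 − 1 = 876.
Since φ is multiplicative, φ(20519338261) = 78 · 352 · 838 · 876 = 20155120128.

20155120128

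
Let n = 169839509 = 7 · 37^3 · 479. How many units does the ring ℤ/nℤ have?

141346512

φ(169839509) = 169839509 · (1 − 1/7) · (1 − 1/37) · (1 − 1/479)
       = 169839509 · 103248/124061 = 141346512.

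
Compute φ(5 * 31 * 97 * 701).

8064000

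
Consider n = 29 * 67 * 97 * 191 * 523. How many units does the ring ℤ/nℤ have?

φ(29) = 29 − 1 = 28.
φ(67) = 67 − 1 = 66.
φ(97) = 97 − 1 = 96.
φ(191) = 191 − 1 = 190.
φ(523) = 523 − 1 = 522.
Multiply: 28 · 66 · 96 · 190 · 522 = 17595325440.

17595325440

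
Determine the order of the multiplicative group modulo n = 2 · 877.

876

φ(2) = 2 − 1 = 1.
φ(877) = 877 − 1 = 876.
Since φ is multiplicative, φ(1754) = 1 · 876 = 876.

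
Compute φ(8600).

3360

Factor 8600: 8600 = 2^3 * 5^2 * 43.
φ(8600) = 8600 · (1 − 1/2) · (1 − 1/5) · (1 − 1/43)
       = 8600 · 168/430 = 3360.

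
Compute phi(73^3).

φ(389017) = 389017 · (1 − 1/73)
       = 389017 · 72/73 = 383688.

383688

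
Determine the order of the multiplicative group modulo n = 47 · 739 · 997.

φ(47) = 47 − 1 = 46.
φ(739) = 739 − 1 = 738.
φ(997) = 997 − 1 = 996.
Multiply: 46 · 738 · 996 = 33812208.

33812208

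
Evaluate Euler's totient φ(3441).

2160

First factor: 3441 = 3 * 31 * 37.
φ(3441) = 3441 · (1 − 1/3) · (1 − 1/31) · (1 − 1/37)
       = 3441 · 2160/3441 = 2160.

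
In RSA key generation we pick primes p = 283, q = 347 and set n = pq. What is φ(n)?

φ(n) = (p − 1)(q − 1) = (283−1)(347−1) = 282·346 = 97572.

97572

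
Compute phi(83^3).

φ(571787) = 571787 · (1 − 1/83)
       = 571787 · 82/83 = 564898.

564898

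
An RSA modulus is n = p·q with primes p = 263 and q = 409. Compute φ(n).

106896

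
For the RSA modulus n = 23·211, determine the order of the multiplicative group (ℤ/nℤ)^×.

φ(4853) = 4853 · (1 − 1/23) · (1 − 1/211)
       = 4853 · 4620/4853 = 4620.

4620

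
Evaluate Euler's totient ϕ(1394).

1394 = 2 * 17 * 41.
φ(2) = 2 − 1 = 1.
φ(17) = 17 − 1 = 16.
φ(41) = 41 − 1 = 40.
Since φ is multiplicative, φ(1394) = 1 · 16 · 40 = 640.

640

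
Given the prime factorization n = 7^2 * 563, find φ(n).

φ(27587) = 27587 · (1 − 1/7) · (1 − 1/563)
       = 27587 · 3372/3941 = 23604.

23604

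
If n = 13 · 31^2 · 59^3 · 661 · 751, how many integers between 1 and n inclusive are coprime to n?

φ(1273691267849117) = 1273691267849117 · (1 − 1/13) · (1 − 1/31) · (1 − 1/59) · (1 − 1/661) · (1 − 1/751)
       = 1273691267849117 · 10335600000/11803164347 = 1115324931600000.

1115324931600000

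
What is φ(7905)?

First factor: 7905 = 3 · 5 · 17 · 31.
φ(7905) = 7905 · (1 − 1/3) · (1 − 1/5) · (1 − 1/17) · (1 − 1/31)
       = 7905 · 3840/7905 = 3840.

3840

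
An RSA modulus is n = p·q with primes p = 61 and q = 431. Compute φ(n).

25800

φ(61) = 61 − 1 = 60.
φ(431) = 431 − 1 = 430.
Multiply: 60 · 430 = 25800.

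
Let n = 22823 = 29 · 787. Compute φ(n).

φ(29) = 29 − 1 = 28.
φ(787) = 787 − 1 = 786.
Multiply: 28 · 786 = 22008.

22008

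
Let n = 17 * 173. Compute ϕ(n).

φ(2941) = 2941 · (1 − 1/17) · (1 − 1/173)
       = 2941 · 2752/2941 = 2752.

2752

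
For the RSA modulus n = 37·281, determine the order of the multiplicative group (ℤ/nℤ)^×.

10080

φ(pq) = (p−1)(q−1) = 36 · 280 = 10080.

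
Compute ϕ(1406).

648

Factor 1406: 1406 = 2 * 19 * 37.
φ(2) = 2 − 1 = 1.
φ(19) = 19 − 1 = 18.
φ(37) = 37 − 1 = 36.
φ(1406) = 1 × 18 × 36 = 648.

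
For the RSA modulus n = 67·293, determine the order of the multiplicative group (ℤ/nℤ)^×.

19272

φ(19631) = 19631 · (1 − 1/67) · (1 − 1/293)
       = 19631 · 19272/19631 = 19272.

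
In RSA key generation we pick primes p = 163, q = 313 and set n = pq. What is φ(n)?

50544

φ(n) = (p − 1)(q − 1) = (163−1)(313−1) = 162·312 = 50544.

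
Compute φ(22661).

Factor 22661: 22661 = 17 * 31 * 43.
φ(22661) = 22661 · (1 − 1/17) · (1 − 1/31) · (1 − 1/43)
       = 22661 · 20160/22661 = 20160.

20160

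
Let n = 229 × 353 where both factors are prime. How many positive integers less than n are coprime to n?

80256

φ(80837) = 80837 · (1 − 1/229) · (1 − 1/353)
       = 80837 · 80256/80837 = 80256.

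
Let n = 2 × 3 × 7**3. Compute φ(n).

φ(2) = 2 − 1 = 1.
φ(3) = 3 − 1 = 2.
φ(7^3) = 7^2·(7−1) = 49·6 = 294.
φ(2058) = 1 × 2 × 294 = 588.

588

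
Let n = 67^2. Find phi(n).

4422

φ(4489) = 4489 · (1 − 1/67)
       = 4489 · 66/67 = 4422.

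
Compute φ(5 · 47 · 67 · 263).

φ(4140935) = 4140935 · (1 − 1/5) · (1 − 1/47) · (1 − 1/67) · (1 − 1/263)
       = 4140935 · 3181728/4140935 = 3181728.

3181728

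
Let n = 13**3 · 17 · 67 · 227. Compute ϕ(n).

φ(13^3) = 13^2·(13−1) = 169·12 = 2028.
φ(17) = 17 − 1 = 16.
φ(67) = 67 − 1 = 66.
φ(227) = 227 − 1 = 226.
Since φ is multiplicative, φ(568040941) = 2028 · 16 · 66 · 226 = 483994368.

483994368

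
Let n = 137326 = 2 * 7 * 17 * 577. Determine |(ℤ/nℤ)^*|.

φ(2) = 2 − 1 = 1.
φ(7) = 7 − 1 = 6.
φ(17) = 17 − 1 = 16.
φ(577) = 577 − 1 = 576.
Multiply: 1 · 6 · 16 · 576 = 55296.

55296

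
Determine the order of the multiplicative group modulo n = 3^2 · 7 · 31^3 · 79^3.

φ(925351865487) = 925351865487 · (1 − 1/3) · (1 − 1/7) · (1 − 1/31) · (1 − 1/79)
       = 925351865487 · 28080/51429 = 505237908240.

505237908240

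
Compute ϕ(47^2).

2162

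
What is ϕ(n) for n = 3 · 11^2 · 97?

21120

φ(3) = 3 − 1 = 2.
φ(11^2) = 11^2 − 11^1 = 121 − 11 = 110.
φ(97) = 97 − 1 = 96.
Since φ is multiplicative, φ(35211) = 2 · 110 · 96 = 21120.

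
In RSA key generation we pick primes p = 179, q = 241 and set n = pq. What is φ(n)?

For distinct primes, φ(pq) = (p−1)(q−1) = 178 × 240 = 42720.

42720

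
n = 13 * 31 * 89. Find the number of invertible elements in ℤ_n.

31680

φ(35867) = 35867 · (1 − 1/13) · (1 − 1/31) · (1 − 1/89)
       = 35867 · 31680/35867 = 31680.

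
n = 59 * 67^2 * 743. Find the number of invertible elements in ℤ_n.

190305192

φ(59) = 59 − 1 = 58.
φ(67^2) = 67^2 − 67^1 = 4489 − 67 = 4422.
φ(743) = 743 − 1 = 742.
Multiply: 58 · 4422 · 742 = 190305192.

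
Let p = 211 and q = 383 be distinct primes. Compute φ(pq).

φ(n) = (p − 1)(q − 1) = (211−1)(383−1) = 210·382 = 80220.

80220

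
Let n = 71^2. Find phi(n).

φ(71^2) = 71^1·(71−1) = 71·70 = 4970.

4970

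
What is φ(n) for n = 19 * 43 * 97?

72576

φ(79249) = 79249 · (1 − 1/19) · (1 − 1/43) · (1 − 1/97)
       = 79249 · 72576/79249 = 72576.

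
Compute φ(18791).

16632

First factor: 18791 = 19 · 23 · 43.
φ(18791) = 18791 · (1 − 1/19) · (1 − 1/23) · (1 − 1/43)
       = 18791 · 16632/18791 = 16632.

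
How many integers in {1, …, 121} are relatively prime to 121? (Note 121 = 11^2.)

φ(11^2) = 11^1·(11−1) = 11·10 = 110.

110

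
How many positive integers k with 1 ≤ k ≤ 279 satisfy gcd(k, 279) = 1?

180

Factor 279: 279 = 3^2 × 31.
φ(279) = 279 · (1 − 1/3) · (1 − 1/31)
       = 279 · 60/93 = 180.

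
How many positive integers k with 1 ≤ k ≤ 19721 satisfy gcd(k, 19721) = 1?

17280

19721 = 13 * 37 * 41.
φ(19721) = 19721 · (1 − 1/13) · (1 − 1/37) · (1 − 1/41)
       = 19721 · 17280/19721 = 17280.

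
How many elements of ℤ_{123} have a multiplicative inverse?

80

First factor: 123 = 3 · 41.
φ(3) = 3 − 1 = 2.
φ(41) = 41 − 1 = 40.
φ(123) = 2 × 40 = 80.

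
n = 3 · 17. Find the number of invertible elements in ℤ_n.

32

φ(51) = 51 · (1 − 1/3) · (1 − 1/17)
       = 51 · 32/51 = 32.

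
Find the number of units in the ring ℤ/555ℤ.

288

555 = 3 · 5 · 37.
φ(3) = 3 − 1 = 2.
φ(5) = 5 − 1 = 4.
φ(37) = 37 − 1 = 36.
Since φ is multiplicative, φ(555) = 2 · 4 · 36 = 288.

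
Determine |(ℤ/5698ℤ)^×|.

2160

First factor: 5698 = 2 · 7 · 11 · 37.
φ(5698) = 5698 · (1 − 1/2) · (1 − 1/7) · (1 − 1/11) · (1 − 1/37)
       = 5698 · 2160/5698 = 2160.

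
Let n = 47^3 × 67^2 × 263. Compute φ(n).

φ(47^3) = 47^2·(47−1) = 2209·46 = 101614.
φ(67^2) = 67^1·(67−1) = 67·66 = 4422.
φ(263) = 263 − 1 = 262.
Multiply: 101614 · 4422 · 262 = 117726322296.

117726322296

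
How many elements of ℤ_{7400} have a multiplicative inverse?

2880

Prime factorization: 7400 = 2^3 × 5^2 × 37.
φ(7400) = 7400 · (1 − 1/2) · (1 − 1/5) · (1 − 1/37)
       = 7400 · 144/370 = 2880.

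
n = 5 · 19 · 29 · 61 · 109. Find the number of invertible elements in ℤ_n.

13063680

φ(18317995) = 18317995 · (1 − 1/5) · (1 − 1/19) · (1 − 1/29) · (1 − 1/61) · (1 − 1/109)
       = 18317995 · 13063680/18317995 = 13063680.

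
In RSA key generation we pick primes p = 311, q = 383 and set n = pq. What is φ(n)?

φ(311) = 311 − 1 = 310.
φ(383) = 383 − 1 = 382.
φ(119113) = 310 × 382 = 118420.

118420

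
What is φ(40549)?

36960

Factor 40549: 40549 = 23 · 41 · 43.
φ(40549) = 40549 · (1 − 1/23) · (1 − 1/41) · (1 − 1/43)
       = 40549 · 36960/40549 = 36960.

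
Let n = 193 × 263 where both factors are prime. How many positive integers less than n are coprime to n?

φ(193) = 193 − 1 = 192.
φ(263) = 263 − 1 = 262.
φ(50759) = 192 × 262 = 50304.

50304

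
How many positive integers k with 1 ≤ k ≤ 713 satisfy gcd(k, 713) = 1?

First factor: 713 = 23 · 31.
φ(23) = 23 − 1 = 22.
φ(31) = 31 − 1 = 30.
Multiply: 22 · 30 = 660.

660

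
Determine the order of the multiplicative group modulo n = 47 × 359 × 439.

7212984

φ(47) = 47 − 1 = 46.
φ(359) = 359 − 1 = 358.
φ(439) = 439 − 1 = 438.
Since φ is multiplicative, φ(7407247) = 46 · 358 · 438 = 7212984.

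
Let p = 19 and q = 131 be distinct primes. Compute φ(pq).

2340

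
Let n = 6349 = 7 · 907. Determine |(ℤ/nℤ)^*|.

5436

φ(7) = 7 − 1 = 6.
φ(907) = 907 − 1 = 906.
Multiply: 6 · 906 = 5436.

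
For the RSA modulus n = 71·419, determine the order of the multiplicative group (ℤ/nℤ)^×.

29260

For distinct primes, φ(pq) = (p−1)(q−1) = 70 × 418 = 29260.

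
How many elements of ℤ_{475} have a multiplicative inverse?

Factor 475: 475 = 5**2 · 19.
φ(5^2) = 5^2 − 5^1 = 25 − 5 = 20.
φ(19) = 19 − 1 = 18.
Since φ is multiplicative, φ(475) = 20 · 18 = 360.

360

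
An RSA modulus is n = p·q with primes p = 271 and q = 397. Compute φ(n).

φ(271) = 271 − 1 = 270.
φ(397) = 397 − 1 = 396.
φ(107587) = 270 × 396 = 106920.

106920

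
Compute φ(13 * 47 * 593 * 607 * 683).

φ(13) = 13 − 1 = 12.
φ(47) = 47 − 1 = 46.
φ(593) = 593 − 1 = 592.
φ(607) = 607 − 1 = 606.
φ(683) = 683 − 1 = 682.
Since φ is multiplicative, φ(150212231663) = 12 · 46 · 592 · 606 · 682 = 135057212928.

135057212928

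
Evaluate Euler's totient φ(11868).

First factor: 11868 = 2**2 × 3 × 23 × 43.
φ(11868) = 11868 · (1 − 1/2) · (1 − 1/3) · (1 − 1/23) · (1 − 1/43)
       = 11868 · 1848/5934 = 3696.

3696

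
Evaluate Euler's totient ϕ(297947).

First factor: 297947 = 13^2 × 41 × 43.
φ(13^2) = 13^2 − 13^1 = 169 − 13 = 156.
φ(41) = 41 − 1 = 40.
φ(43) = 43 − 1 = 42.
Multiply: 156 · 40 · 42 = 262080.

262080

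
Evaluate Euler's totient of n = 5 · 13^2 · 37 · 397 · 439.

φ(5) = 5 − 1 = 4.
φ(13^2) = 13^1·(13−1) = 13·12 = 156.
φ(37) = 37 − 1 = 36.
φ(397) = 397 − 1 = 396.
φ(439) = 439 − 1 = 438.
Since φ is multiplicative, φ(5448957995) = 4 · 156 · 36 · 396 · 438 = 3896335872.

3896335872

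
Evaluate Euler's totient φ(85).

Factor 85: 85 = 5 × 17.
φ(5) = 5 − 1 = 4.
φ(17) = 17 − 1 = 16.
Multiply: 4 · 16 = 64.

64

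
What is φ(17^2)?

272

φ(17^2) = 17^2 − 17^1 = 289 − 17 = 272.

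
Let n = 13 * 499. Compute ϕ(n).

5976

φ(13) = 13 − 1 = 12.
φ(499) = 499 − 1 = 498.
φ(6487) = 12 × 498 = 5976.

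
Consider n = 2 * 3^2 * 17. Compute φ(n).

φ(2) = 2 − 1 = 1.
φ(3^2) = 3^2 − 3^1 = 9 − 3 = 6.
φ(17) = 17 − 1 = 16.
Multiply: 1 · 6 · 16 = 96.

96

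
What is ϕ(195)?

Factor 195: 195 = 3 · 5 · 13.
φ(3) = 3 − 1 = 2.
φ(5) = 5 − 1 = 4.
φ(13) = 13 − 1 = 12.
Since φ is multiplicative, φ(195) = 2 · 4 · 12 = 96.

96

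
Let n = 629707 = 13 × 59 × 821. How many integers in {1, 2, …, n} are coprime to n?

570720

φ(629707) = 629707 · (1 − 1/13) · (1 − 1/59) · (1 − 1/821)
       = 629707 · 570720/629707 = 570720.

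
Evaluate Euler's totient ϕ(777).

432

Prime factorization: 777 = 3 * 7 * 37.
φ(777) = 777 · (1 − 1/3) · (1 − 1/7) · (1 − 1/37)
       = 777 · 432/777 = 432.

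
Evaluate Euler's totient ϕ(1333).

1260

First factor: 1333 = 31 × 43.
φ(31) = 31 − 1 = 30.
φ(43) = 43 − 1 = 42.
Since φ is multiplicative, φ(1333) = 30 · 42 = 1260.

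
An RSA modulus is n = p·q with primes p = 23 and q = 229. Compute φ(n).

φ(5267) = 5267 · (1 − 1/23) · (1 − 1/229)
       = 5267 · 5016/5267 = 5016.

5016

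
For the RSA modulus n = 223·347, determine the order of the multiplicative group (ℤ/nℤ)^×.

76812

φ(223) = 223 − 1 = 222.
φ(347) = 347 − 1 = 346.
Since φ is multiplicative, φ(77381) = 222 · 346 = 76812.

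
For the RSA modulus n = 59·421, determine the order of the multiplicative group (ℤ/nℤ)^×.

φ(24839) = 24839 · (1 − 1/59) · (1 − 1/421)
       = 24839 · 24360/24839 = 24360.

24360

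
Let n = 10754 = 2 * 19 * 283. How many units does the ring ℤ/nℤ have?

φ(10754) = 10754 · (1 − 1/2) · (1 − 1/19) · (1 − 1/283)
       = 10754 · 5076/10754 = 5076.

5076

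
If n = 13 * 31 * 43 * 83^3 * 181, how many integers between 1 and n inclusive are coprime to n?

1537426396800

φ(13) = 13 − 1 = 12.
φ(31) = 31 − 1 = 30.
φ(43) = 43 − 1 = 42.
φ(83^3) = 83^2·(83−1) = 6889·82 = 564898.
φ(181) = 181 − 1 = 180.
φ(1793437943063) = 12 × 30 × 42 × 564898 × 180 = 1537426396800.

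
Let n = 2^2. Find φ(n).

φ(2^2) = 2^1·(2−1) = 2·1 = 2.

2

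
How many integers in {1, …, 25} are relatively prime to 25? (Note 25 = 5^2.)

20

φ(25) = 25 · (1 − 1/5)
       = 25 · 4/5 = 20.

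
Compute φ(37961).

26880

Factor 37961: 37961 = 7 × 11 × 17 × 29.
φ(7) = 7 − 1 = 6.
φ(11) = 11 − 1 = 10.
φ(17) = 17 − 1 = 16.
φ(29) = 29 − 1 = 28.
φ(37961) = 6 × 10 × 16 × 28 = 26880.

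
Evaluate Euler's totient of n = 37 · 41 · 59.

φ(89503) = 89503 · (1 − 1/37) · (1 − 1/41) · (1 − 1/59)
       = 89503 · 83520/89503 = 83520.

83520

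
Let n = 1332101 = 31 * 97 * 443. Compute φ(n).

1272960

φ(1332101) = 1332101 · (1 − 1/31) · (1 − 1/97) · (1 − 1/443)
       = 1332101 · 1272960/1332101 = 1272960.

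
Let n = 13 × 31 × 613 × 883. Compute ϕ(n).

194322240

φ(13) = 13 − 1 = 12.
φ(31) = 31 − 1 = 30.
φ(613) = 613 − 1 = 612.
φ(883) = 883 − 1 = 882.
φ(218135437) = 12 × 30 × 612 × 882 = 194322240.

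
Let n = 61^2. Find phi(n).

3660

φ(3721) = 3721 · (1 − 1/61)
       = 3721 · 60/61 = 3660.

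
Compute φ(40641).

23760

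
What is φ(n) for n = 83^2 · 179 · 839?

1015210184

φ(1034596909) = 1034596909 · (1 − 1/83) · (1 − 1/179) · (1 − 1/839)
       = 1034596909 · 12231448/12465023 = 1015210184.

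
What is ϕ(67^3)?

φ(300763) = 300763 · (1 − 1/67)
       = 300763 · 66/67 = 296274.

296274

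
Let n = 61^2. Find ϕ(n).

φ(3721) = 3721 · (1 − 1/61)
       = 3721 · 60/61 = 3660.

3660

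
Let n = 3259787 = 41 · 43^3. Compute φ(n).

3106320

φ(3259787) = 3259787 · (1 − 1/41) · (1 − 1/43)
       = 3259787 · 1680/1763 = 3106320.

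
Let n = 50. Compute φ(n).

20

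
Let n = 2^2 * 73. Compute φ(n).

144

φ(292) = 292 · (1 − 1/2) · (1 − 1/73)
       = 292 · 72/146 = 144.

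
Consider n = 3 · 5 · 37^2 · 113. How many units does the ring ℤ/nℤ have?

φ(3) = 3 − 1 = 2.
φ(5) = 5 − 1 = 4.
φ(37^2) = 37^2 − 37^1 = 1369 − 37 = 1332.
φ(113) = 113 − 1 = 112.
Multiply: 2 · 4 · 1332 · 112 = 1193472.

1193472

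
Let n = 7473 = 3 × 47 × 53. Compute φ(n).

4784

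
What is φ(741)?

Prime factorization: 741 = 3 · 13 · 19.
φ(741) = 741 · (1 − 1/3) · (1 − 1/13) · (1 − 1/19)
       = 741 · 432/741 = 432.

432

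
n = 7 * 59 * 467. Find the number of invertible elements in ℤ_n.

162168

φ(192871) = 192871 · (1 − 1/7) · (1 − 1/59) · (1 − 1/467)
       = 192871 · 162168/192871 = 162168.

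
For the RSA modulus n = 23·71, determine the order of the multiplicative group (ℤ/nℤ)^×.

φ(pq) = (p−1)(q−1) = 22 · 70 = 1540.

1540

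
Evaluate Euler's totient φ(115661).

86400

First factor: 115661 = 7 × 13 × 31 × 41.
φ(115661) = 115661 · (1 − 1/7) · (1 − 1/13) · (1 − 1/31) · (1 − 1/41)
       = 115661 · 86400/115661 = 86400.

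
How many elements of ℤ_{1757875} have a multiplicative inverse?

1757875 = 5^3 * 7^3 * 41.
φ(1757875) = 1757875 · (1 − 1/5) · (1 − 1/7) · (1 − 1/41)
       = 1757875 · 960/1435 = 1176000.

1176000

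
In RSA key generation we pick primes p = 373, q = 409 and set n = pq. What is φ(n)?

151776

φ(152557) = 152557 · (1 − 1/373) · (1 − 1/409)
       = 152557 · 151776/152557 = 151776.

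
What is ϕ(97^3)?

903264

φ(97^3) = 97^2·(97−1) = 9409·96 = 903264.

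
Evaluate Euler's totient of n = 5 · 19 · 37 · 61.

155520

φ(214415) = 214415 · (1 − 1/5) · (1 − 1/19) · (1 − 1/37) · (1 − 1/61)
       = 214415 · 155520/214415 = 155520.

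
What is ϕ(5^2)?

20

φ(5^2) = 5^2 − 5^1 = 25 − 5 = 20.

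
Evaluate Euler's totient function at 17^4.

78608

φ(83521) = 83521 · (1 − 1/17)
       = 83521 · 16/17 = 78608.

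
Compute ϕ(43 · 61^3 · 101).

φ(43) = 43 − 1 = 42.
φ(61^3) = 61^3 − 61^2 = 226981 − 3721 = 223260.
φ(101) = 101 − 1 = 100.
Multiply: 42 · 223260 · 100 = 937692000.

937692000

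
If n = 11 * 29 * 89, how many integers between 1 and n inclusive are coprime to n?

24640

φ(11) = 11 − 1 = 10.
φ(29) = 29 − 1 = 28.
φ(89) = 89 − 1 = 88.
Since φ is multiplicative, φ(28391) = 10 · 28 · 88 = 24640.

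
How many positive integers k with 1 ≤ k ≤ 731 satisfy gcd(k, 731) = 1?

672

Factor 731: 731 = 17 × 43.
φ(731) = 731 · (1 − 1/17) · (1 − 1/43)
       = 731 · 672/731 = 672.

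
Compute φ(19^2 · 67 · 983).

22165704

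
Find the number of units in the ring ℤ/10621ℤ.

10621 = 13 · 19 · 43.
φ(13) = 13 − 1 = 12.
φ(19) = 19 − 1 = 18.
φ(43) = 43 − 1 = 42.
φ(10621) = 12 × 18 × 42 = 9072.

9072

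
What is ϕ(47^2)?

2162

φ(47^2) = 47^1·(47−1) = 47·46 = 2162.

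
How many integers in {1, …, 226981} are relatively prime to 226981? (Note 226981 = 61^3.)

φ(226981) = 226981 · (1 − 1/61)
       = 226981 · 60/61 = 223260.

223260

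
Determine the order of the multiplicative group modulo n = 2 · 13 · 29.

336

φ(754) = 754 · (1 − 1/2) · (1 − 1/13) · (1 − 1/29)
       = 754 · 336/754 = 336.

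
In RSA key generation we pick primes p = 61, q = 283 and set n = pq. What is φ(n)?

16920

φ(pq) = (p−1)(q−1) = 60 · 282 = 16920.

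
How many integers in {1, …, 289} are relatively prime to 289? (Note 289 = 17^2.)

272

φ(17^2) = 17^1·(17−1) = 17·16 = 272.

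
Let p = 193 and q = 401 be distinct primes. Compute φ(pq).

φ(n) = (p − 1)(q − 1) = (193−1)(401−1) = 192·400 = 76800.

76800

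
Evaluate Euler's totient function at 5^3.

100

φ(5^3) = 5^3 − 5^2 = 125 − 25 = 100.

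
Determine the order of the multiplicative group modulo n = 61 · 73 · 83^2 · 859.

25226847360

φ(26351299903) = 26351299903 · (1 − 1/61) · (1 − 1/73) · (1 − 1/83) · (1 − 1/859)
       = 26351299903 · 303937920/317485541 = 25226847360.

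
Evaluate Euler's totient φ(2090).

720

Factor 2090: 2090 = 2 * 5 * 11 * 19.
φ(2) = 2 − 1 = 1.
φ(5) = 5 − 1 = 4.
φ(11) = 11 − 1 = 10.
φ(19) = 19 − 1 = 18.
φ(2090) = 1 × 4 × 10 × 18 = 720.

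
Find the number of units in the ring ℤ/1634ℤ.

Prime factorization: 1634 = 2 · 19 · 43.
φ(1634) = 1634 · (1 − 1/2) · (1 − 1/19) · (1 − 1/43)
       = 1634 · 756/1634 = 756.

756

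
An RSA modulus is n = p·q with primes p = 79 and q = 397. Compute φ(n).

30888

φ(31363) = 31363 · (1 − 1/79) · (1 − 1/397)
       = 31363 · 30888/31363 = 30888.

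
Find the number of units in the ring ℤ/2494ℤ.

1176

First factor: 2494 = 2 · 29 · 43.
φ(2) = 2 − 1 = 1.
φ(29) = 29 − 1 = 28.
φ(43) = 43 − 1 = 42.
Since φ is multiplicative, φ(2494) = 1 · 28 · 42 = 1176.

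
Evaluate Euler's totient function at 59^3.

φ(205379) = 205379 · (1 − 1/59)
       = 205379 · 58/59 = 201898.

201898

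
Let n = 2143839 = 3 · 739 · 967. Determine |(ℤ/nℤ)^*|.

φ(2143839) = 2143839 · (1 − 1/3) · (1 − 1/739) · (1 − 1/967)
       = 2143839 · 1425816/2143839 = 1425816.

1425816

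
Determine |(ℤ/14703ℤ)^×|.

First factor: 14703 = 3 * 13**2 * 29.
φ(14703) = 14703 · (1 − 1/3) · (1 − 1/13) · (1 − 1/29)
       = 14703 · 672/1131 = 8736.

8736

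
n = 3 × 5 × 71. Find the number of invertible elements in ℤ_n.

φ(3) = 3 − 1 = 2.
φ(5) = 5 − 1 = 4.
φ(71) = 71 − 1 = 70.
Multiply: 2 · 4 · 70 = 560.

560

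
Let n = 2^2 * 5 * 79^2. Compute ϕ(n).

49296

φ(2^2) = 2^2 − 2^1 = 4 − 2 = 2.
φ(5) = 5 − 1 = 4.
φ(79^2) = 79^1·(79−1) = 79·78 = 6162.
Since φ is multiplicative, φ(124820) = 2 · 4 · 6162 = 49296.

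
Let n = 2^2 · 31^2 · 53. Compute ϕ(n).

φ(2^2) = 2^2 − 2^1 = 4 − 2 = 2.
φ(31^2) = 31^1·(31−1) = 31·30 = 930.
φ(53) = 53 − 1 = 52.
Multiply: 2 · 930 · 52 = 96720.

96720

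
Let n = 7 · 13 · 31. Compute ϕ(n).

2160

φ(7) = 7 − 1 = 6.
φ(13) = 13 − 1 = 12.
φ(31) = 31 − 1 = 30.
Since φ is multiplicative, φ(2821) = 6 · 12 · 30 = 2160.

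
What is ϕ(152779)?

152779 = 11 * 17 * 19 * 43.
φ(11) = 11 − 1 = 10.
φ(17) = 17 − 1 = 16.
φ(19) = 19 − 1 = 18.
φ(43) = 43 − 1 = 42.
Multiply: 10 · 16 · 18 · 42 = 120960.

120960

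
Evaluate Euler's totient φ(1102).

1102 = 2 * 19 * 29.
φ(1102) = 1102 · (1 − 1/2) · (1 − 1/19) · (1 − 1/29)
       = 1102 · 504/1102 = 504.

504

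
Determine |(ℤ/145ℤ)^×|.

Factor 145: 145 = 5 × 29.
φ(145) = 145 · (1 − 1/5) · (1 − 1/29)
       = 145 · 112/145 = 112.

112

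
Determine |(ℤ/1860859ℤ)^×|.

1860859 = 7 × 11^2 × 13^3.
φ(7) = 7 − 1 = 6.
φ(11^2) = 11^1·(11−1) = 11·10 = 110.
φ(13^3) = 13^2·(13−1) = 169·12 = 2028.
Since φ is multiplicative, φ(1860859) = 6 · 110 · 2028 = 1338480.

1338480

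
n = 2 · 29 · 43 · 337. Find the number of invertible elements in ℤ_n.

395136

φ(2) = 2 − 1 = 1.
φ(29) = 29 − 1 = 28.
φ(43) = 43 − 1 = 42.
φ(337) = 337 − 1 = 336.
Since φ is multiplicative, φ(840478) = 1 · 28 · 42 · 336 = 395136.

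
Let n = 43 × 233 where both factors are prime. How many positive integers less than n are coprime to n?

9744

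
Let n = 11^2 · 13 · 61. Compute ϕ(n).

φ(95953) = 95953 · (1 − 1/11) · (1 − 1/13) · (1 − 1/61)
       = 95953 · 7200/8723 = 79200.

79200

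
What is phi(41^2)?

1640

φ(41^2) = 41^2 − 41^1 = 1681 − 41 = 1640.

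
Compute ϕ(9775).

7040

First factor: 9775 = 5**2 × 17 × 23.
φ(5^2) = 5^2 − 5^1 = 25 − 5 = 20.
φ(17) = 17 − 1 = 16.
φ(23) = 23 − 1 = 22.
Since φ is multiplicative, φ(9775) = 20 · 16 · 22 = 7040.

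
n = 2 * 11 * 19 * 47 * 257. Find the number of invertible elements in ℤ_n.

φ(2) = 2 − 1 = 1.
φ(11) = 11 − 1 = 10.
φ(19) = 19 − 1 = 18.
φ(47) = 47 − 1 = 46.
φ(257) = 257 − 1 = 256.
Since φ is multiplicative, φ(5049022) = 1 · 10 · 18 · 46 · 256 = 2119680.

2119680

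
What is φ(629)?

First factor: 629 = 17 * 37.
φ(17) = 17 − 1 = 16.
φ(37) = 37 − 1 = 36.
Since φ is multiplicative, φ(629) = 16 · 36 = 576.

576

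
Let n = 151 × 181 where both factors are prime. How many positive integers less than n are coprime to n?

For distinct primes, φ(pq) = (p−1)(q−1) = 150 × 180 = 27000.

27000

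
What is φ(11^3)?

1210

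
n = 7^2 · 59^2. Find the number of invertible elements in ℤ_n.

143724

φ(7^2) = 7^2 − 7^1 = 49 − 7 = 42.
φ(59^2) = 59^2 − 59^1 = 3481 − 59 = 3422.
Since φ is multiplicative, φ(170569) = 42 · 3422 = 143724.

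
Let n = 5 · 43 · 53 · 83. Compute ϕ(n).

716352

φ(5) = 5 − 1 = 4.
φ(43) = 43 − 1 = 42.
φ(53) = 53 − 1 = 52.
φ(83) = 83 − 1 = 82.
Since φ is multiplicative, φ(945785) = 4 · 42 · 52 · 82 = 716352.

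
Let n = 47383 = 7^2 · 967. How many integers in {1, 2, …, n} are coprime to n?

40572

φ(47383) = 47383 · (1 − 1/7) · (1 − 1/967)
       = 47383 · 5796/6769 = 40572.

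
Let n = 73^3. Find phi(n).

383688

φ(389017) = 389017 · (1 − 1/73)
       = 389017 · 72/73 = 383688.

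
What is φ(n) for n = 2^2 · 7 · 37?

φ(2^2) = 2^1·(2−1) = 2·1 = 2.
φ(7) = 7 − 1 = 6.
φ(37) = 37 − 1 = 36.
Multiply: 2 · 6 · 36 = 432.

432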